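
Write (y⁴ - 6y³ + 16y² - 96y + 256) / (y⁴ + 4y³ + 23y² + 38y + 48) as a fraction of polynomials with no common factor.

(y² - 8y + 16)/(y² + 2y + 3)

By polynomial division,
  y⁴ - 6y³ + 16y² - 96y + 256 = (y⁴ + 4y³ + 23y² + 38y + 48) + (-10y³ - 7y² - 134y + 208)
  y⁴ + 4y³ + 23y² + 38y + 48 = (-(1/10)y - 33/100)(-10y³ - 7y² - 134y + 208) + ((729/100)y² + (729/50)y + 2916/25)
  -10y³ - 7y² - 134y + 208 = (-(1000/729)y + 1300/729)((729/100)y² + (729/50)y + 2916/25) + (0)
Last nonzero remainder: (729/100)y² + (729/50)y + 2916/25. Dividing through by 729/100 gives the monic gcd y² + 2y + 16.
Cancel y² + 2y + 16 from numerator and denominator to get the reduced form.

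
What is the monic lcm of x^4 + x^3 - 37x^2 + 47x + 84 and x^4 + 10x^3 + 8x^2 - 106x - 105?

x^5 + 6x^4 - 32x^3 - 138x^2 + 319x + 420

Repeated division with remainder:
  x^4 + x^3 - 37x^2 + 47x + 84 = (x^4 + 10x^3 + 8x^2 - 106x - 105) + (-9x^3 - 45x^2 + 153x + 189)
  x^4 + 10x^3 + 8x^2 - 106x - 105 = (-(1/9)x - 5/9)(-9x^3 - 45x^2 + 153x + 189) + (0)
Last nonzero remainder: -9x^3 - 45x^2 + 153x + 189. Dividing through by -9 gives the monic gcd x^3 + 5x^2 - 17x - 21.
Then lcm(f, g) = f·g / gcd(f, g); expanding and making the result monic gives the answer.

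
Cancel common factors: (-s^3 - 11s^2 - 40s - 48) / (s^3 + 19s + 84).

(-s^2 - 8s - 16)/(s^2 - 3s + 28)

By polynomial division,
  -s^3 - 11s^2 - 40s - 48 = (-1)(s^3 + 19s + 84) + (-11s^2 - 21s + 36)
  s^3 + 19s + 84 = (-(1/11)s + 21/121)(-11s^2 - 21s + 36) + ((3136/121)s + 9408/121)
  -11s^2 - 21s + 36 = (-(1331/3136)s + 363/784)((3136/121)s + 9408/121) + (0)
Last nonzero remainder: (3136/121)s + 9408/121. Dividing through by 3136/121 gives the monic gcd s + 3.
Cancel s + 3 from numerator and denominator to get the reduced form.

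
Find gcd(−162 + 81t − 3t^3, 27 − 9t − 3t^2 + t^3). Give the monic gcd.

9 − 6t + t^2

Euclidean algorithm in ℚ[t]:
  −3t^3 + 81t − 162 = (−3)(t^3 − 3t^2 − 9t + 27) + (−9t^2 + 54t − 81)
  t^3 − 3t^2 − 9t + 27 = (−(1/9)t − 1/3)(−9t^2 + 54t − 81) + (0)
Last nonzero remainder: −9t^2 + 54t − 81. Dividing through by −9 gives the monic gcd t^2 − 6t + 9.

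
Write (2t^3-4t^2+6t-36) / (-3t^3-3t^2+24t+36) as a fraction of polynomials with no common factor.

(-2t^2-2t-12)/(3t^2+12t+12)

Apply the Euclidean algorithm:
  2t^3-4t^2+6t-36 = (-2/3)(-3t^3-3t^2+24t+36) + (-6t^2+22t-12)
  -3t^3-3t^2+24t+36 = ((1/2)t+7/3)(-6t^2+22t-12) + (-(64/3)t+64)
  -6t^2+22t-12 = ((9/32)t-3/16)(-(64/3)t+64) + (0)
Last nonzero remainder: -(64/3)t+64. Dividing through by -64/3 gives the monic gcd t-3.
Cancel t-3 from numerator and denominator to get the reduced form.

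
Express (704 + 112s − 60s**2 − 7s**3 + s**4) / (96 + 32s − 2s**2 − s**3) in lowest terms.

Repeated division with remainder:
  s**4 − 7s**3 − 60s**2 + 112s + 704 = (−s + 9)(−s**3 − 2s**2 + 32s + 96) + (−10s**2 − 80s − 160)
  −s**3 − 2s**2 + 32s + 96 = ((1/10)s − 3/5)(−10s**2 − 80s − 160) + (0)
Last nonzero remainder: −10s**2 − 80s − 160. Dividing through by −10 gives the monic gcd s**2 + 8s + 16.
Cancel s**2 + 8s + 16 from numerator and denominator to get the reduced form.

(−44 + 15s − s**2)/(−6 + s)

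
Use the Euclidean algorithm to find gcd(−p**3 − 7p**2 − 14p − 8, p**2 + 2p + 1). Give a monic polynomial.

p + 1

Euclidean algorithm in ℚ[p]:
  −p**3 − 7p**2 − 14p − 8 = (−p − 5)(p**2 + 2p + 1) + (−3p − 3)
  p**2 + 2p + 1 = (−(1/3)p − 1/3)(−3p − 3) + (0)
Last nonzero remainder: −3p − 3. Dividing through by −3 gives the monic gcd p + 1.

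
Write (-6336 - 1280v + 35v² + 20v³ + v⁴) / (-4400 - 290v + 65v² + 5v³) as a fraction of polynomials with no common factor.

(72 + 17v + v²)/(50 + 5v)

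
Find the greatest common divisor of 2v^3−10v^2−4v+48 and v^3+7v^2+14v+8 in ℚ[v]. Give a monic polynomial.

v+2

Repeated division with remainder:
  2v^3−10v^2−4v+48 = (2)(v^3+7v^2+14v+8) + (−24v^2−32v+32)
  v^3+7v^2+14v+8 = (−(1/24)v−17/72)(−24v^2−32v+32) + ((70/9)v+140/9)
  −24v^2−32v+32 = (−(108/35)v+72/35)((70/9)v+140/9) + (0)
Last nonzero remainder: (70/9)v+140/9. Dividing through by 70/9 gives the monic gcd v+2.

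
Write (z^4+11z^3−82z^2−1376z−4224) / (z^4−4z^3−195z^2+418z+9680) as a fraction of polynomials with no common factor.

Repeated division with remainder:
  z^4+11z^3−82z^2−1376z−4224 = (z^4−4z^3−195z^2+418z+9680) + (15z^3+113z^2−1794z−13904)
  z^4−4z^3−195z^2+418z+9680 = ((1/15)z−173/225)(15z^3+113z^2−1794z−13904) + ((2584/225)z^2−(2584/75)z−227392/225)
  15z^3+113z^2−1794z−13904 = ((3375/2584)z+17775/1292)((2584/225)z^2−(2584/75)z−227392/225) + (0)
Last nonzero remainder: (2584/225)z^2−(2584/75)z−227392/225. Dividing through by 2584/225 gives the monic gcd z^2−3z−88.
Cancel z^2−3z−88 from numerator and denominator to get the reduced form.

(z^2+14z+48)/(z^2−z−110)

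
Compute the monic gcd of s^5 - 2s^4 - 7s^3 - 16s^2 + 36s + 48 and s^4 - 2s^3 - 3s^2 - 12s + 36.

s^3 + s^2 - 12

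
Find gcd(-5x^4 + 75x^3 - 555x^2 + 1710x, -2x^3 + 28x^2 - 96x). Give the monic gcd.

x^2 - 6x

By polynomial division,
  -5x^4 + 75x^3 - 555x^2 + 1710x = ((5/2)x - 5/2)(-2x^3 + 28x^2 - 96x) + (-245x^2 + 1470x)
  -2x^3 + 28x^2 - 96x = ((2/245)x - 16/245)(-245x^2 + 1470x) + (0)
Last nonzero remainder: -245x^2 + 1470x. Dividing through by -245 gives the monic gcd x^2 - 6x.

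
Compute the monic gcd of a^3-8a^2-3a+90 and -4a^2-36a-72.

a+3

By polynomial division,
  a^3-8a^2-3a+90 = (-(1/4)a+17/4)(-4a^2-36a-72) + (132a+396)
  -4a^2-36a-72 = (-(1/33)a-2/11)(132a+396) + (0)
Last nonzero remainder: 132a+396. Dividing through by 132 gives the monic gcd a+3.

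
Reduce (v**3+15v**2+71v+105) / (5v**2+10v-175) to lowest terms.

(v**2+8v+15)/(5v-25)

Euclidean algorithm in ℚ[v]:
  v**3+15v**2+71v+105 = ((1/5)v+13/5)(5v**2+10v-175) + (80v+560)
  5v**2+10v-175 = ((1/16)v-5/16)(80v+560) + (0)
Last nonzero remainder: 80v+560. Dividing through by 80 gives the monic gcd v+7.
Cancel v+7 from numerator and denominator to get the reduced form.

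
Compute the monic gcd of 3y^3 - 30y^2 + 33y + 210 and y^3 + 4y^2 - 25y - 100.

Repeated division with remainder:
  3y^3 - 30y^2 + 33y + 210 = (3)(y^3 + 4y^2 - 25y - 100) + (-42y^2 + 108y + 510)
  y^3 + 4y^2 - 25y - 100 = (-(1/42)y - 23/147)(-42y^2 + 108y + 510) + ((198/49)y - 990/49)
  -42y^2 + 108y + 510 = (-(343/33)y - 833/33)((198/49)y - 990/49) + (0)
Last nonzero remainder: (198/49)y - 990/49. Dividing through by 198/49 gives the monic gcd y - 5.

y - 5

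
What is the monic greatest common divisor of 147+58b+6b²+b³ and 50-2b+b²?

1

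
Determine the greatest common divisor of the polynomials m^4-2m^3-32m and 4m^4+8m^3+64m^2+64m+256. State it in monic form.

Apply the Euclidean algorithm:
  m^4-2m^3-32m = (1/4)(4m^4+8m^3+64m^2+64m+256) + (-4m^3-16m^2-48m-64)
  4m^4+8m^3+64m^2+64m+256 = (-m+2)(-4m^3-16m^2-48m-64) + (48m^2+96m+384)
  -4m^3-16m^2-48m-64 = (-(1/12)m-1/6)(48m^2+96m+384) + (0)
Last nonzero remainder: 48m^2+96m+384. Dividing through by 48 gives the monic gcd m^2+2m+8.

m^2+2m+8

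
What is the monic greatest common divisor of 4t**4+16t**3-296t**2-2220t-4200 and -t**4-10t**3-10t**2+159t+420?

t**3+14t**2+66t+105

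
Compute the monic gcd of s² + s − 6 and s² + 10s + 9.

1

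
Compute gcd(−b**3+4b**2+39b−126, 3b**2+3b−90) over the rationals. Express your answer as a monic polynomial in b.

Repeated division with remainder:
  −b**3+4b**2+39b−126 = (−(1/3)b+5/3)(3b**2+3b−90) + (4b+24)
  3b**2+3b−90 = ((3/4)b−15/4)(4b+24) + (0)
Last nonzero remainder: 4b+24. Dividing through by 4 gives the monic gcd b+6.

b+6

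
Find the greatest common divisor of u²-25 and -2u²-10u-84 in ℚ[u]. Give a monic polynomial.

By polynomial division,
  u²-25 = (-1/2)(-2u²-10u-84) + (-5u-67)
  -2u²-10u-84 = ((2/5)u-84/25)(-5u-67) + (-7728/25)
  -5u-67 = ((125/7728)u+1675/7728)(-7728/25) + (0)
The last nonzero remainder is the constant -7728/25, so the polynomials are coprime and gcd = 1.

1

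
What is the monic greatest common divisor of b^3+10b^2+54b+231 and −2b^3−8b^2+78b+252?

b+7

Repeated division with remainder:
  b^3+10b^2+54b+231 = (−1/2)(−2b^3−8b^2+78b+252) + (6b^2+93b+357)
  −2b^3−8b^2+78b+252 = (−(1/3)b+23/6)(6b^2+93b+357) + (−(319/2)b−2233/2)
  6b^2+93b+357 = (−(12/319)b−102/319)(−(319/2)b−2233/2) + (0)
Last nonzero remainder: −(319/2)b−2233/2. Dividing through by −319/2 gives the monic gcd b+7.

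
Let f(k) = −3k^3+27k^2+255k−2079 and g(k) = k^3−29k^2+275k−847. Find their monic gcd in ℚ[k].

Apply the Euclidean algorithm:
  −3k^3+27k^2+255k−2079 = (−3)(k^3−29k^2+275k−847) + (−60k^2+1080k−4620)
  k^3−29k^2+275k−847 = (−(1/60)k+11/60)(−60k^2+1080k−4620) + (0)
Last nonzero remainder: −60k^2+1080k−4620. Dividing through by −60 gives the monic gcd k^2−18k+77.

k^2−18k+77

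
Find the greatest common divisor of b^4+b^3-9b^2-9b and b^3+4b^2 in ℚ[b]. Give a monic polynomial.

b

Repeated division with remainder:
  b^4+b^3-9b^2-9b = (b-3)(b^3+4b^2) + (3b^2-9b)
  b^3+4b^2 = ((1/3)b+7/3)(3b^2-9b) + (21b)
  3b^2-9b = ((1/7)b-3/7)(21b) + (0)
Last nonzero remainder: 21b. Dividing through by 21 gives the monic gcd b.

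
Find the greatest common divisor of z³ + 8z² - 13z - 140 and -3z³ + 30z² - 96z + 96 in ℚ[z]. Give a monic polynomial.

Repeated division with remainder:
  z³ + 8z² - 13z - 140 = (-1/3)(-3z³ + 30z² - 96z + 96) + (18z² - 45z - 108)
  -3z³ + 30z² - 96z + 96 = (-(1/6)z + 5/4)(18z² - 45z - 108) + (-(231/4)z + 231)
  18z² - 45z - 108 = (-(24/77)z - 36/77)(-(231/4)z + 231) + (0)
Last nonzero remainder: -(231/4)z + 231. Dividing through by -231/4 gives the monic gcd z - 4.

z - 4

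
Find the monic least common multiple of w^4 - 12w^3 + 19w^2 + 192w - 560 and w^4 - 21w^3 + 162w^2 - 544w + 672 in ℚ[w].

By polynomial division,
  w^4 - 12w^3 + 19w^2 + 192w - 560 = (w^4 - 21w^3 + 162w^2 - 544w + 672) + (9w^3 - 143w^2 + 736w - 1232)
  w^4 - 21w^3 + 162w^2 - 544w + 672 = ((1/9)w - 46/81)(9w^3 - 143w^2 + 736w - 1232) + (-(80/81)w^2 + (880/81)w - 2240/81)
  9w^3 - 143w^2 + 736w - 1232 = (-(729/80)w + 891/20)(-(80/81)w^2 + (880/81)w - 2240/81) + (0)
Last nonzero remainder: -(80/81)w^2 + (880/81)w - 2240/81. Dividing through by -80/81 gives the monic gcd w^2 - 11w + 28.
Then lcm(f, g) = f·g / gcd(f, g); expanding and making the result monic gives the answer.

w^6 - 22w^5 + 163w^4 - 286w^3 - 2024w^2 + 10208w - 13440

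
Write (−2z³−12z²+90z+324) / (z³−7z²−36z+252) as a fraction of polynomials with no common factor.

Apply the Euclidean algorithm:
  −2z³−12z²+90z+324 = (−2)(z³−7z²−36z+252) + (−26z²+18z+828)
  z³−7z²−36z+252 = (−(1/26)z+41/169)(−26z²+18z+828) + (−(1440/169)z+8640/169)
  −26z²+18z+828 = ((2197/720)z+3887/240)(−(1440/169)z+8640/169) + (0)
Last nonzero remainder: −(1440/169)z+8640/169. Dividing through by −1440/169 gives the monic gcd z−6.
Cancel z−6 from numerator and denominator to get the reduced form.

(−2z²−24z−54)/(z²−z−42)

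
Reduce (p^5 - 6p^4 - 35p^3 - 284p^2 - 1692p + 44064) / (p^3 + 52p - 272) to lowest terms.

Repeated division with remainder:
  p^5 - 6p^4 - 35p^3 - 284p^2 - 1692p + 44064 = (p^2 - 6p - 87)(p^3 + 52p - 272) + (300p^2 + 1200p + 20400)
  p^3 + 52p - 272 = ((1/300)p - 1/75)(300p^2 + 1200p + 20400) + (0)
Last nonzero remainder: 300p^2 + 1200p + 20400. Dividing through by 300 gives the monic gcd p^2 + 4p + 68.
Cancel p^2 + 4p + 68 from numerator and denominator to get the reduced form.

(p^3 - 10p^2 - 63p + 648)/(p - 4)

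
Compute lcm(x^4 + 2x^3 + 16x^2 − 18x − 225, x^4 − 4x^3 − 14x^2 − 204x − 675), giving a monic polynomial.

x^5 − 7x^4 − 2x^3 − 162x^2 − 63x + 2025

By polynomial division,
  x^4 + 2x^3 + 16x^2 − 18x − 225 = (x^4 − 4x^3 − 14x^2 − 204x − 675) + (6x^3 + 30x^2 + 186x + 450)
  x^4 − 4x^3 − 14x^2 − 204x − 675 = ((1/6)x − 3/2)(6x^3 + 30x^2 + 186x + 450) + (0)
Last nonzero remainder: 6x^3 + 30x^2 + 186x + 450. Dividing through by 6 gives the monic gcd x^3 + 5x^2 + 31x + 75.
Then lcm(f, g) = f·g / gcd(f, g); expanding and making the result monic gives the answer.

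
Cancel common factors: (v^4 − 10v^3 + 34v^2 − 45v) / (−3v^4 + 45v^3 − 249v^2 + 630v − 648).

(−v^2 + 5v)/(3v^2 − 30v + 72)

Apply the Euclidean algorithm:
  v^4 − 10v^3 + 34v^2 − 45v = (−1/3)(−3v^4 + 45v^3 − 249v^2 + 630v − 648) + (5v^3 − 49v^2 + 165v − 216)
  −3v^4 + 45v^3 − 249v^2 + 630v − 648 = (−(3/5)v + 78/25)(5v^3 − 49v^2 + 165v − 216) + ((72/25)v^2 − (72/5)v + 648/25)
  5v^3 − 49v^2 + 165v − 216 = ((125/72)v − 25/3)((72/25)v^2 − (72/5)v + 648/25) + (0)
Last nonzero remainder: (72/25)v^2 − (72/5)v + 648/25. Dividing through by 72/25 gives the monic gcd v^2 − 5v + 9.
Cancel v^2 − 5v + 9 from numerator and denominator to get the reduced form.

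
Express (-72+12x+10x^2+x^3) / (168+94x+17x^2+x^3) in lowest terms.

Apply the Euclidean algorithm:
  x^3+10x^2+12x-72 = (x^3+17x^2+94x+168) + (-7x^2-82x-240)
  x^3+17x^2+94x+168 = (-(1/7)x-37/49)(-7x^2-82x-240) + (-(108/49)x-648/49)
  -7x^2-82x-240 = ((343/108)x+490/27)(-(108/49)x-648/49) + (0)
Last nonzero remainder: -(108/49)x-648/49. Dividing through by -108/49 gives the monic gcd x+6.
Cancel x+6 from numerator and denominator to get the reduced form.

(-12+4x+x^2)/(28+11x+x^2)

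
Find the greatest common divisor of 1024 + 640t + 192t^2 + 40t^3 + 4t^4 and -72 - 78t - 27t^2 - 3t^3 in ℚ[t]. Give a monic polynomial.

4 + t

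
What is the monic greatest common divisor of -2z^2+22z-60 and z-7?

Apply the Euclidean algorithm:
  -2z^2+22z-60 = (-2z+8)(z-7) + (-4)
  z-7 = (-(1/4)z+7/4)(-4) + (0)
The last nonzero remainder is the constant -4, so the polynomials are coprime and gcd = 1.

1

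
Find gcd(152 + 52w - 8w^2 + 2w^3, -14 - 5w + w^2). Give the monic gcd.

Apply the Euclidean algorithm:
  2w^3 - 8w^2 + 52w + 152 = (2w + 2)(w^2 - 5w - 14) + (90w + 180)
  w^2 - 5w - 14 = ((1/90)w - 7/90)(90w + 180) + (0)
Last nonzero remainder: 90w + 180. Dividing through by 90 gives the monic gcd w + 2.

2 + w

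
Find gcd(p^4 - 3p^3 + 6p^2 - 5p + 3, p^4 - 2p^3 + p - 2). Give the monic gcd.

p^2 - p + 1

Apply the Euclidean algorithm:
  p^4 - 3p^3 + 6p^2 - 5p + 3 = (p^4 - 2p^3 + p - 2) + (-p^3 + 6p^2 - 6p + 5)
  p^4 - 2p^3 + p - 2 = (-p - 4)(-p^3 + 6p^2 - 6p + 5) + (18p^2 - 18p + 18)
  -p^3 + 6p^2 - 6p + 5 = (-(1/18)p + 5/18)(18p^2 - 18p + 18) + (0)
Last nonzero remainder: 18p^2 - 18p + 18. Dividing through by 18 gives the monic gcd p^2 - p + 1.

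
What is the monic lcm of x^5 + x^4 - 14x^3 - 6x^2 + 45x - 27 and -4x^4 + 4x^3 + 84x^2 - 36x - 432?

x^6 - 3x^5 - 18x^4 + 50x^3 + 69x^2 - 207x + 108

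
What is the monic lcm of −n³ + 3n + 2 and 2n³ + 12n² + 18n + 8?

Euclidean algorithm in ℚ[n]:
  −n³ + 3n + 2 = (−1/2)(2n³ + 12n² + 18n + 8) + (6n² + 12n + 6)
  2n³ + 12n² + 18n + 8 = ((1/3)n + 4/3)(6n² + 12n + 6) + (0)
Last nonzero remainder: 6n² + 12n + 6. Dividing through by 6 gives the monic gcd n² + 2n + 1.
Then lcm(f, g) = f·g / gcd(f, g); expanding and making the result monic gives the answer.

n⁴ + 4n³ − 3n² − 14n − 8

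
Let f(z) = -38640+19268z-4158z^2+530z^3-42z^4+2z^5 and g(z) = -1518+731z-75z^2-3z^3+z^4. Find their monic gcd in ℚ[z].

46-11z+z^2

Repeated division with remainder:
  2z^5-42z^4+530z^3-4158z^2+19268z-38640 = (2z-36)(z^4-3z^3-75z^2+731z-1518) + (572z^3-8320z^2+48620z-93288)
  z^4-3z^3-75z^2+731z-1518 = ((1/572)z+127/6292)(572z^3-8320z^2+48620z-93288) + ((960/121)z^2-(960/11)z+44160/121)
  572z^3-8320z^2+48620z-93288 = ((17303/240)z-20449/80)((960/121)z^2-(960/11)z+44160/121) + (0)
Last nonzero remainder: (960/121)z^2-(960/11)z+44160/121. Dividing through by 960/121 gives the monic gcd z^2-11z+46.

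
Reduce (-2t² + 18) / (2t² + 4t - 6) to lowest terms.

Apply the Euclidean algorithm:
  -2t² + 18 = (-1)(2t² + 4t - 6) + (4t + 12)
  2t² + 4t - 6 = ((1/2)t - 1/2)(4t + 12) + (0)
Last nonzero remainder: 4t + 12. Dividing through by 4 gives the monic gcd t + 3.
Cancel t + 3 from numerator and denominator to get the reduced form.

(-t + 3)/(t - 1)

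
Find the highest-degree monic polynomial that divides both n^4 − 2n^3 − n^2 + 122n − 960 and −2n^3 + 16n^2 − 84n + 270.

n − 5

Apply the Euclidean algorithm:
  n^4 − 2n^3 − n^2 + 122n − 960 = (−(1/2)n − 3)(−2n^3 + 16n^2 − 84n + 270) + (5n^2 + 5n − 150)
  −2n^3 + 16n^2 − 84n + 270 = (−(2/5)n + 18/5)(5n^2 + 5n − 150) + (−162n + 810)
  5n^2 + 5n − 150 = (−(5/162)n − 5/27)(−162n + 810) + (0)
Last nonzero remainder: −162n + 810. Dividing through by −162 gives the monic gcd n − 5.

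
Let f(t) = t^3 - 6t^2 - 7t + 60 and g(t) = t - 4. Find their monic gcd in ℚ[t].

Apply the Euclidean algorithm:
  t^3 - 6t^2 - 7t + 60 = (t^2 - 2t - 15)(t - 4) + (0)
The last nonzero remainder t - 4 is already monic.

t - 4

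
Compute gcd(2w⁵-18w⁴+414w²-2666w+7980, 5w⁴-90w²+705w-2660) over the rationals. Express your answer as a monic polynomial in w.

Euclidean algorithm in ℚ[w]:
  2w⁵-18w⁴+414w²-2666w+7980 = ((2/5)w-18/5)(5w⁴-90w²+705w-2660) + (36w³-192w²+936w-1596)
  5w⁴-90w²+705w-2660 = ((5/36)w+20/27)(36w³-192w²+936w-1596) + (-(700/9)w²+(700/3)w-13300/9)
  36w³-192w²+936w-1596 = (-(81/175)w+27/25)(-(700/9)w²+(700/3)w-13300/9) + (0)
Last nonzero remainder: -(700/9)w²+(700/3)w-13300/9. Dividing through by -700/9 gives the monic gcd w²-3w+19.

w²-3w+19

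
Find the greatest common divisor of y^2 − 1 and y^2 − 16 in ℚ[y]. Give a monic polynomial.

1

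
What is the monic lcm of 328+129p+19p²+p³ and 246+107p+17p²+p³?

1968+1102p+243p²+25p³+p⁴

Euclidean algorithm in ℚ[p]:
  p³+19p²+129p+328 = (p³+17p²+107p+246) + (2p²+22p+82)
  p³+17p²+107p+246 = ((1/2)p+3)(2p²+22p+82) + (0)
Last nonzero remainder: 2p²+22p+82. Dividing through by 2 gives the monic gcd p²+11p+41.
Then lcm(f, g) = f·g / gcd(f, g); expanding and making the result monic gives the answer.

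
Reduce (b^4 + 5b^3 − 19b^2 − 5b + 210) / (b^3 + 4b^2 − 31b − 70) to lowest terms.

Repeated division with remainder:
  b^4 + 5b^3 − 19b^2 − 5b + 210 = (b + 1)(b^3 + 4b^2 − 31b − 70) + (8b^2 + 96b + 280)
  b^3 + 4b^2 − 31b − 70 = ((1/8)b − 1)(8b^2 + 96b + 280) + (30b + 210)
  8b^2 + 96b + 280 = ((4/15)b + 4/3)(30b + 210) + (0)
Last nonzero remainder: 30b + 210. Dividing through by 30 gives the monic gcd b + 7.
Cancel b + 7 from numerator and denominator to get the reduced form.

(b^3 − 2b^2 − 5b + 30)/(b^2 − 3b − 10)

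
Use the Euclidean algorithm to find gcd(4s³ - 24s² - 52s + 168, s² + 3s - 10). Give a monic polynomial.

Euclidean algorithm in ℚ[s]:
  4s³ - 24s² - 52s + 168 = (4s - 36)(s² + 3s - 10) + (96s - 192)
  s² + 3s - 10 = ((1/96)s + 5/96)(96s - 192) + (0)
Last nonzero remainder: 96s - 192. Dividing through by 96 gives the monic gcd s - 2.

s - 2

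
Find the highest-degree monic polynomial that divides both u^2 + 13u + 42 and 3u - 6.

1

Apply the Euclidean algorithm:
  u^2 + 13u + 42 = ((1/3)u + 5)(3u - 6) + (72)
  3u - 6 = ((1/24)u - 1/12)(72) + (0)
The last nonzero remainder is the constant 72, so the polynomials are coprime and gcd = 1.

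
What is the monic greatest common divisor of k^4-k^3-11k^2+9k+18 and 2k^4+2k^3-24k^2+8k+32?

k^2-k-2

Apply the Euclidean algorithm:
  k^4-k^3-11k^2+9k+18 = (1/2)(2k^4+2k^3-24k^2+8k+32) + (-2k^3+k^2+5k+2)
  2k^4+2k^3-24k^2+8k+32 = (-k-3/2)(-2k^3+k^2+5k+2) + (-(35/2)k^2+(35/2)k+35)
  -2k^3+k^2+5k+2 = ((4/35)k+2/35)(-(35/2)k^2+(35/2)k+35) + (0)
Last nonzero remainder: -(35/2)k^2+(35/2)k+35. Dividing through by -35/2 gives the monic gcd k^2-k-2.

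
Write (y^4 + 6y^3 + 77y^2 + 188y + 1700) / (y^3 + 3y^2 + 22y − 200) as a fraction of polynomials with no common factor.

(y^2 − y + 34)/(y − 4)

Repeated division with remainder:
  y^4 + 6y^3 + 77y^2 + 188y + 1700 = (y + 3)(y^3 + 3y^2 + 22y − 200) + (46y^2 + 322y + 2300)
  y^3 + 3y^2 + 22y − 200 = ((1/46)y − 2/23)(46y^2 + 322y + 2300) + (0)
Last nonzero remainder: 46y^2 + 322y + 2300. Dividing through by 46 gives the monic gcd y^2 + 7y + 50.
Cancel y^2 + 7y + 50 from numerator and denominator to get the reduced form.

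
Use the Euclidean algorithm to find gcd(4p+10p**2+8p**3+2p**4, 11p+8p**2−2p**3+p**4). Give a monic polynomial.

p+p**2

Euclidean algorithm in ℚ[p]:
  2p**4+8p**3+10p**2+4p = (2)(p**4−2p**3+8p**2+11p) + (12p**3−6p**2−18p)
  p**4−2p**3+8p**2+11p = ((1/12)p−1/8)(12p**3−6p**2−18p) + ((35/4)p**2+(35/4)p)
  12p**3−6p**2−18p = ((48/35)p−72/35)((35/4)p**2+(35/4)p) + (0)
Last nonzero remainder: (35/4)p**2+(35/4)p. Dividing through by 35/4 gives the monic gcd p**2+p.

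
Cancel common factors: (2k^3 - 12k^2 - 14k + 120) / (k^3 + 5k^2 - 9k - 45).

Apply the Euclidean algorithm:
  2k^3 - 12k^2 - 14k + 120 = (2)(k^3 + 5k^2 - 9k - 45) + (-22k^2 + 4k + 210)
  k^3 + 5k^2 - 9k - 45 = (-(1/22)k - 57/242)(-22k^2 + 4k + 210) + ((180/121)k + 540/121)
  -22k^2 + 4k + 210 = (-(1331/90)k + 847/18)((180/121)k + 540/121) + (0)
Last nonzero remainder: (180/121)k + 540/121. Dividing through by 180/121 gives the monic gcd k + 3.
Cancel k + 3 from numerator and denominator to get the reduced form.

(2k^2 - 18k + 40)/(k^2 + 2k - 15)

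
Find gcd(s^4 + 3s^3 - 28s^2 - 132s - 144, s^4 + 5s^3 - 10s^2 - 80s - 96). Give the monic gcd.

s^3 + 9s^2 + 26s + 24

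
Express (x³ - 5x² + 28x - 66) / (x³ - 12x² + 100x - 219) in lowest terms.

Apply the Euclidean algorithm:
  x³ - 5x² + 28x - 66 = (x³ - 12x² + 100x - 219) + (7x² - 72x + 153)
  x³ - 12x² + 100x - 219 = ((1/7)x - 12/49)(7x² - 72x + 153) + ((2965/49)x - 8895/49)
  7x² - 72x + 153 = ((343/2965)x - 2499/2965)((2965/49)x - 8895/49) + (0)
Last nonzero remainder: (2965/49)x - 8895/49. Dividing through by 2965/49 gives the monic gcd x - 3.
Cancel x - 3 from numerator and denominator to get the reduced form.

(x² - 2x + 22)/(x² - 9x + 73)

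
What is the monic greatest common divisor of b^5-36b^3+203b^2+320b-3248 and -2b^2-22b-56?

b^2+11b+28

Euclidean algorithm in ℚ[b]:
  b^5-36b^3+203b^2+320b-3248 = (-(1/2)b^3+(11/2)b^2-(57/2)b+58)(-2b^2-22b-56) + (0)
Last nonzero remainder: -2b^2-22b-56. Dividing through by -2 gives the monic gcd b^2+11b+28.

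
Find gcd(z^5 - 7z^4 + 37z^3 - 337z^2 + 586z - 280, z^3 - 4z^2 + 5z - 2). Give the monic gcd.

z^2 - 2z + 1

Repeated division with remainder:
  z^5 - 7z^4 + 37z^3 - 337z^2 + 586z - 280 = (z^2 - 3z + 20)(z^3 - 4z^2 + 5z - 2) + (-240z^2 + 480z - 240)
  z^3 - 4z^2 + 5z - 2 = (-(1/240)z + 1/120)(-240z^2 + 480z - 240) + (0)
Last nonzero remainder: -240z^2 + 480z - 240. Dividing through by -240 gives the monic gcd z^2 - 2z + 1.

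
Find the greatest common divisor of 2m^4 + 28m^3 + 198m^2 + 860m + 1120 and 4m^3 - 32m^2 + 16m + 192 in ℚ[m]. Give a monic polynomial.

By polynomial division,
  2m^4 + 28m^3 + 198m^2 + 860m + 1120 = ((1/2)m + 11)(4m^3 - 32m^2 + 16m + 192) + (542m^2 + 588m - 992)
  4m^3 - 32m^2 + 16m + 192 = ((2/271)m - 4924/73441)(542m^2 + 588m - 992) + ((4608032/73441)m + 9216064/73441)
  542m^2 + 588m - 992 = ((19902511/2304016)m - 2276671/288002)((4608032/73441)m + 9216064/73441) + (0)
Last nonzero remainder: (4608032/73441)m + 9216064/73441. Dividing through by 4608032/73441 gives the monic gcd m + 2.

m + 2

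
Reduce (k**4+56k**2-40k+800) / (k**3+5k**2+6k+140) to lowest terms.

Repeated division with remainder:
  k**4+56k**2-40k+800 = (k-5)(k**3+5k**2+6k+140) + (75k**2-150k+1500)
  k**3+5k**2+6k+140 = ((1/75)k+7/75)(75k**2-150k+1500) + (0)
Last nonzero remainder: 75k**2-150k+1500. Dividing through by 75 gives the monic gcd k**2-2k+20.
Cancel k**2-2k+20 from numerator and denominator to get the reduced form.

(k**2+2k+40)/(k+7)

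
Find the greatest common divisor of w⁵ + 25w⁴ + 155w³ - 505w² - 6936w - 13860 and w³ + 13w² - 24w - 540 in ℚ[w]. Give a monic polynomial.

w² + 4w - 60

Repeated division with remainder:
  w⁵ + 25w⁴ + 155w³ - 505w² - 6936w - 13860 = (w² + 12w + 23)(w³ + 13w² - 24w - 540) + (24w² + 96w - 1440)
  w³ + 13w² - 24w - 540 = ((1/24)w + 3/8)(24w² + 96w - 1440) + (0)
Last nonzero remainder: 24w² + 96w - 1440. Dividing through by 24 gives the monic gcd w² + 4w - 60.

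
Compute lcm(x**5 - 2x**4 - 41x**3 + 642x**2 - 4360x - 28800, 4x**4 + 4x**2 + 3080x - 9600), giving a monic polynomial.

Repeated division with remainder:
  x**5 - 2x**4 - 41x**3 + 642x**2 - 4360x - 28800 = ((1/4)x - 1/2)(4x**4 + 4x**2 + 3080x - 9600) + (-42x**3 - 126x**2 - 420x - 33600)
  4x**4 + 4x**2 + 3080x - 9600 = (-(2/21)x + 2/7)(-42x**3 - 126x**2 - 420x - 33600) + (0)
Last nonzero remainder: -42x**3 - 126x**2 - 420x - 33600. Dividing through by -42 gives the monic gcd x**3 + 3x**2 + 10x + 800.
Then lcm(f, g) = f·g / gcd(f, g); expanding and making the result monic gives the answer.

x**6 - 5x**5 - 35x**4 + 765x**3 - 6286x**2 - 15720x + 86400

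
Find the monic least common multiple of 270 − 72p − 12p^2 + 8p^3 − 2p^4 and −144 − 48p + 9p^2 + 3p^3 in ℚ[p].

2160 − 576p − 231p^2 + 100p^3 − 10p^4 − 4p^5 + p^6

Apply the Euclidean algorithm:
  −2p^4 + 8p^3 − 12p^2 − 72p + 270 = (−(2/3)p + 14/3)(3p^3 + 9p^2 − 48p − 144) + (−86p^2 + 56p + 942)
  3p^3 + 9p^2 − 48p − 144 = (−(3/86)p − 471/3698)(−86p^2 + 56p + 942) + (−(14805/1849)p − 44415/1849)
  −86p^2 + 56p + 942 = ((159014/14805)p − 580586/14805)(−(14805/1849)p − 44415/1849) + (0)
Last nonzero remainder: −(14805/1849)p − 44415/1849. Dividing through by −14805/1849 gives the monic gcd p + 3.
Then lcm(f, g) = f·g / gcd(f, g); expanding and making the result monic gives the answer.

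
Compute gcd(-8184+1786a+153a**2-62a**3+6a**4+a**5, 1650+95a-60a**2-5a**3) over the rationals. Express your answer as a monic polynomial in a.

66+17a+a**2

By polynomial division,
  a**5+6a**4-62a**3+153a**2+1786a-8184 = (-(1/5)a**2+(6/5)a-29/5)(-5a**3-60a**2+95a+1650) + (21a**2+357a+1386)
  -5a**3-60a**2+95a+1650 = (-(5/21)a+25/21)(21a**2+357a+1386) + (0)
Last nonzero remainder: 21a**2+357a+1386. Dividing through by 21 gives the monic gcd a**2+17a+66.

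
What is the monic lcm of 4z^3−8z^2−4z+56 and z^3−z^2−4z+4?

z^5−5z^4+7z^3+13z^2−44z+28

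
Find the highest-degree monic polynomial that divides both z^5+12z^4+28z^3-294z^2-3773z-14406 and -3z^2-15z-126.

z^2+5z+42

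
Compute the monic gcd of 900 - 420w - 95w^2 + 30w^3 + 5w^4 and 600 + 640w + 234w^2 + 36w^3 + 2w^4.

Apply the Euclidean algorithm:
  5w^4 + 30w^3 - 95w^2 - 420w + 900 = (5/2)(2w^4 + 36w^3 + 234w^2 + 640w + 600) + (-60w^3 - 680w^2 - 2020w - 600)
  2w^4 + 36w^3 + 234w^2 + 640w + 600 = (-(1/30)w - 2/9)(-60w^3 - 680w^2 - 2020w - 600) + ((140/9)w^2 + (1540/9)w + 1400/3)
  -60w^3 - 680w^2 - 2020w - 600 = (-(27/7)w - 9/7)((140/9)w^2 + (1540/9)w + 1400/3) + (0)
Last nonzero remainder: (140/9)w^2 + (1540/9)w + 1400/3. Dividing through by 140/9 gives the monic gcd w^2 + 11w + 30.

30 + 11w + w^2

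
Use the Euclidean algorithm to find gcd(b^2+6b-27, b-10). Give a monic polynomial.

1

By polynomial division,
  b^2+6b-27 = (b+16)(b-10) + (133)
  b-10 = ((1/133)b-10/133)(133) + (0)
The last nonzero remainder is the constant 133, so the polynomials are coprime and gcd = 1.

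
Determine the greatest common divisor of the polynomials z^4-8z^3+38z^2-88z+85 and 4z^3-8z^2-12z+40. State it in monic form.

Apply the Euclidean algorithm:
  z^4-8z^3+38z^2-88z+85 = ((1/4)z-3/2)(4z^3-8z^2-12z+40) + (29z^2-116z+145)
  4z^3-8z^2-12z+40 = ((4/29)z+8/29)(29z^2-116z+145) + (0)
Last nonzero remainder: 29z^2-116z+145. Dividing through by 29 gives the monic gcd z^2-4z+5.

z^2-4z+5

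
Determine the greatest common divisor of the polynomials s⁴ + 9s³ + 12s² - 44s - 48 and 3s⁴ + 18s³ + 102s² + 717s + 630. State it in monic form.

s² + 7s + 6

Apply the Euclidean algorithm:
  s⁴ + 9s³ + 12s² - 44s - 48 = (1/3)(3s⁴ + 18s³ + 102s² + 717s + 630) + (3s³ - 22s² - 283s - 258)
  3s⁴ + 18s³ + 102s² + 717s + 630 = (s + 40/3)(3s³ - 22s² - 283s - 258) + ((2035/3)s² + (14245/3)s + 4070)
  3s³ - 22s² - 283s - 258 = ((9/2035)s - 129/2035)((2035/3)s² + (14245/3)s + 4070) + (0)
Last nonzero remainder: (2035/3)s² + (14245/3)s + 4070. Dividing through by 2035/3 gives the monic gcd s² + 7s + 6.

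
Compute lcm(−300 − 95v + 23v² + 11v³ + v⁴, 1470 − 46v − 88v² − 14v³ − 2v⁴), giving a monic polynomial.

Repeated division with remainder:
  v⁴ + 11v³ + 23v² − 95v − 300 = (−1/2)(−2v⁴ − 14v³ − 88v² − 46v + 1470) + (4v³ − 21v² − 118v + 435)
  −2v⁴ − 14v³ − 88v² − 46v + 1470 = (−(1/2)v − 49/8)(4v³ − 21v² − 118v + 435) + (−(2205/8)v² − (2205/4)v + 33075/8)
  4v³ − 21v² − 118v + 435 = (−(32/2205)v + 232/2205)(−(2205/8)v² − (2205/4)v + 33075/8) + (0)
Last nonzero remainder: −(2205/8)v² − (2205/4)v + 33075/8. Dividing through by −2205/8 gives the monic gcd v² + 2v − 15.
Then lcm(f, g) = f·g / gcd(f, g); expanding and making the result monic gives the answer.

−14700 − 6155v + 352v² + 559v³ + 127v⁴ + 16v⁵ + v⁶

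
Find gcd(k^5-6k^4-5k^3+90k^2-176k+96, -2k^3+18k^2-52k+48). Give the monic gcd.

Apply the Euclidean algorithm:
  k^5-6k^4-5k^3+90k^2-176k+96 = (-(1/2)k^2-(3/2)k+2)(-2k^3+18k^2-52k+48) + (0)
Last nonzero remainder: -2k^3+18k^2-52k+48. Dividing through by -2 gives the monic gcd k^3-9k^2+26k-24.

k^3-9k^2+26k-24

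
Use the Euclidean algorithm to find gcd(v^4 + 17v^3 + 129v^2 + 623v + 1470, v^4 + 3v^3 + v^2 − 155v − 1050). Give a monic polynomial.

Repeated division with remainder:
  v^4 + 17v^3 + 129v^2 + 623v + 1470 = (v^4 + 3v^3 + v^2 − 155v − 1050) + (14v^3 + 128v^2 + 778v + 2520)
  v^4 + 3v^3 + v^2 − 155v − 1050 = ((1/14)v − 43/98)(14v^3 + 128v^2 + 778v + 2520) + ((78/49)v^2 + (312/49)v + 390/7)
  14v^3 + 128v^2 + 778v + 2520 = ((343/39)v + 588/13)((78/49)v^2 + (312/49)v + 390/7) + (0)
Last nonzero remainder: (78/49)v^2 + (312/49)v + 390/7. Dividing through by 78/49 gives the monic gcd v^2 + 4v + 35.

v^2 + 4v + 35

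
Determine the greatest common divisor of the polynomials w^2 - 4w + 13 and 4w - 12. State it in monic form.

Repeated division with remainder:
  w^2 - 4w + 13 = ((1/4)w - 1/4)(4w - 12) + (10)
  4w - 12 = ((2/5)w - 6/5)(10) + (0)
The last nonzero remainder is the constant 10, so the polynomials are coprime and gcd = 1.

1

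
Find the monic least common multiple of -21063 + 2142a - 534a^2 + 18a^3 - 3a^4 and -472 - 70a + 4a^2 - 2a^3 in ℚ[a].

Euclidean algorithm in ℚ[a]:
  -3a^4 + 18a^3 - 534a^2 + 2142a - 21063 = ((3/2)a - 6)(-2a^3 + 4a^2 - 70a - 472) + (-405a^2 + 2430a - 23895)
  -2a^3 + 4a^2 - 70a - 472 = ((2/405)a + 8/405)(-405a^2 + 2430a - 23895) + (0)
Last nonzero remainder: -405a^2 + 2430a - 23895. Dividing through by -405 gives the monic gcd a^2 - 6a + 59.
Then lcm(f, g) = f·g / gcd(f, g); expanding and making the result monic gives the answer.

28084 + 4165a - 2a^2 + 154a^3 - 2a^4 + a^5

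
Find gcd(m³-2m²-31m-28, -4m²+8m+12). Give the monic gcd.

m+1

Repeated division with remainder:
  m³-2m²-31m-28 = (-(1/4)m)(-4m²+8m+12) + (-28m-28)
  -4m²+8m+12 = ((1/7)m-3/7)(-28m-28) + (0)
Last nonzero remainder: -28m-28. Dividing through by -28 gives the monic gcd m+1.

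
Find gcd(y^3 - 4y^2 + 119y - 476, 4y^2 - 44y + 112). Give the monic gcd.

By polynomial division,
  y^3 - 4y^2 + 119y - 476 = ((1/4)y + 7/4)(4y^2 - 44y + 112) + (168y - 672)
  4y^2 - 44y + 112 = ((1/42)y - 1/6)(168y - 672) + (0)
Last nonzero remainder: 168y - 672. Dividing through by 168 gives the monic gcd y - 4.

y - 4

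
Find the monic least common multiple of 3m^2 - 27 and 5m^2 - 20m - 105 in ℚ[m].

m^3 - 7m^2 - 9m + 63

By polynomial division,
  3m^2 - 27 = (3/5)(5m^2 - 20m - 105) + (12m + 36)
  5m^2 - 20m - 105 = ((5/12)m - 35/12)(12m + 36) + (0)
Last nonzero remainder: 12m + 36. Dividing through by 12 gives the monic gcd m + 3.
Then lcm(f, g) = f·g / gcd(f, g); expanding and making the result monic gives the answer.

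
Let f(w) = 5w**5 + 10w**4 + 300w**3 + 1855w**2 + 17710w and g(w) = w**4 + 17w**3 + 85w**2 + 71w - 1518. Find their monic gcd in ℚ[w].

By polynomial division,
  5w**5 + 10w**4 + 300w**3 + 1855w**2 + 17710w = (5w - 75)(w**4 + 17w**3 + 85w**2 + 71w - 1518) + (1150w**3 + 7875w**2 + 30625w - 113850)
  w**4 + 17w**3 + 85w**2 + 71w - 1518 = ((1/1150)w + 467/52900)(1150w**3 + 7875w**2 + 30625w - 113850) + (-(23595/2116)w**2 - (212355/2116)w - 23595/46)
  1150w**3 + 7875w**2 + 30625w - 113850 = (-(486680/4719)w + 31740/143)(-(23595/2116)w**2 - (212355/2116)w - 23595/46) + (0)
Last nonzero remainder: -(23595/2116)w**2 - (212355/2116)w - 23595/46. Dividing through by -23595/2116 gives the monic gcd w**2 + 9w + 46.

w**2 + 9w + 46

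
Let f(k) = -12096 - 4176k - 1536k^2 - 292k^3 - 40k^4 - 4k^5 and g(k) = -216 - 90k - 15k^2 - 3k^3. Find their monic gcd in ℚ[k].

24 + 2k + k^2

Apply the Euclidean algorithm:
  -4k^5 - 40k^4 - 292k^3 - 1536k^2 - 4176k - 12096 = ((4/3)k^2 + (20/3)k + 24)(-3k^3 - 15k^2 - 90k - 216) + (-288k^2 - 576k - 6912)
  -3k^3 - 15k^2 - 90k - 216 = ((1/96)k + 1/32)(-288k^2 - 576k - 6912) + (0)
Last nonzero remainder: -288k^2 - 576k - 6912. Dividing through by -288 gives the monic gcd k^2 + 2k + 24.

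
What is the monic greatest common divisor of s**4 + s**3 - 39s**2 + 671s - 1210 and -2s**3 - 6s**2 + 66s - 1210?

By polynomial division,
  s**4 + s**3 - 39s**2 + 671s - 1210 = (-(1/2)s + 1)(-2s**3 - 6s**2 + 66s - 1210) + (0)
Last nonzero remainder: -2s**3 - 6s**2 + 66s - 1210. Dividing through by -2 gives the monic gcd s**3 + 3s**2 - 33s + 605.

s**3 + 3s**2 - 33s + 605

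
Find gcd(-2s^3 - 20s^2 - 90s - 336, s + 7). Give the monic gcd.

Euclidean algorithm in ℚ[s]:
  -2s^3 - 20s^2 - 90s - 336 = (-2s^2 - 6s - 48)(s + 7) + (0)
The last nonzero remainder s + 7 is already monic.

s + 7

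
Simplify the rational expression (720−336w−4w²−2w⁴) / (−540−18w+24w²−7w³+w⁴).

(24−8w−2w²)/(−18−3w+w²)

By polynomial division,
  −2w⁴−4w²−336w+720 = (−2)(w⁴−7w³+24w²−18w−540) + (−14w³+44w²−372w−360)
  w⁴−7w³+24w²−18w−540 = (−(1/14)w+27/98)(−14w³+44w²−372w−360) + (−(720/49)w²+(2880/49)w−21600/49)
  −14w³+44w²−372w−360 = ((343/360)w+49/60)(−(720/49)w²+(2880/49)w−21600/49) + (0)
Last nonzero remainder: −(720/49)w²+(2880/49)w−21600/49. Dividing through by −720/49 gives the monic gcd w²−4w+30.
Cancel w²−4w+30 from numerator and denominator to get the reduced form.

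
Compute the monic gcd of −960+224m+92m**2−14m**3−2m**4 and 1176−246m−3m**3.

−4+m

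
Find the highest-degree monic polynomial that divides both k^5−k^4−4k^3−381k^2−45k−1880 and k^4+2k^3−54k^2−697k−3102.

k^2+7k+47

Repeated division with remainder:
  k^5−k^4−4k^3−381k^2−45k−1880 = (k−3)(k^4+2k^3−54k^2−697k−3102) + (56k^3+154k^2+966k−11186)
  k^4+2k^3−54k^2−697k−3102 = ((1/56)k−3/224)(56k^3+154k^2+966k−11186) + (−(1107/16)k^2−(7749/16)k−52029/16)
  56k^3+154k^2+966k−11186 = (−(896/1107)k+3808/1107)(−(1107/16)k^2−(7749/16)k−52029/16) + (0)
Last nonzero remainder: −(1107/16)k^2−(7749/16)k−52029/16. Dividing through by −1107/16 gives the monic gcd k^2+7k+47.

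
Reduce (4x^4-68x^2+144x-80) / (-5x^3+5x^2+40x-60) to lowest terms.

(-4x^2-16x+20)/(5x+15)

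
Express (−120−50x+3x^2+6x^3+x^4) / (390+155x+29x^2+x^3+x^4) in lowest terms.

Repeated division with remainder:
  x^4+6x^3+3x^2−50x−120 = (x^4+x^3+29x^2+155x+390) + (5x^3−26x^2−205x−510)
  x^4+x^3+29x^2+155x+390 = ((1/5)x+31/25)(5x^3−26x^2−205x−510) + ((2556/25)x^2+(2556/5)x+5112/5)
  5x^3−26x^2−205x−510 = ((125/2556)x−425/852)((2556/25)x^2+(2556/5)x+5112/5) + (0)
Last nonzero remainder: (2556/25)x^2+(2556/5)x+5112/5. Dividing through by 2556/25 gives the monic gcd x^2+5x+10.
Cancel x^2+5x+10 from numerator and denominator to get the reduced form.

(−12+x+x^2)/(39−4x+x^2)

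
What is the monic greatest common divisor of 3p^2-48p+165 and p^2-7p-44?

p-11

Apply the Euclidean algorithm:
  3p^2-48p+165 = (3)(p^2-7p-44) + (-27p+297)
  p^2-7p-44 = (-(1/27)p-4/27)(-27p+297) + (0)
Last nonzero remainder: -27p+297. Dividing through by -27 gives the monic gcd p-11.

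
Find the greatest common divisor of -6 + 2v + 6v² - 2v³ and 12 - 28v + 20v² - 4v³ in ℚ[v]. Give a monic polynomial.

3 - 4v + v²

Euclidean algorithm in ℚ[v]:
  -2v³ + 6v² + 2v - 6 = (1/2)(-4v³ + 20v² - 28v + 12) + (-4v² + 16v - 12)
  -4v³ + 20v² - 28v + 12 = (v - 1)(-4v² + 16v - 12) + (0)
Last nonzero remainder: -4v² + 16v - 12. Dividing through by -4 gives the monic gcd v² - 4v + 3.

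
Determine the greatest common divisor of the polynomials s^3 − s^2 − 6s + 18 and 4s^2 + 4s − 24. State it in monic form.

Euclidean algorithm in ℚ[s]:
  s^3 − s^2 − 6s + 18 = ((1/4)s − 1/2)(4s^2 + 4s − 24) + (2s + 6)
  4s^2 + 4s − 24 = (2s − 4)(2s + 6) + (0)
Last nonzero remainder: 2s + 6. Dividing through by 2 gives the monic gcd s + 3.

s + 3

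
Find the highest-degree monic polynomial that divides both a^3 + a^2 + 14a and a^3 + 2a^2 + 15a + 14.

a^2 + a + 14

Apply the Euclidean algorithm:
  a^3 + a^2 + 14a = (a^3 + 2a^2 + 15a + 14) + (−a^2 − a − 14)
  a^3 + 2a^2 + 15a + 14 = (−a − 1)(−a^2 − a − 14) + (0)
Last nonzero remainder: −a^2 − a − 14. Dividing through by −1 gives the monic gcd a^2 + a + 14.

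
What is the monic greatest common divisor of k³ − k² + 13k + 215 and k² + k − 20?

k + 5

By polynomial division,
  k³ − k² + 13k + 215 = (k − 2)(k² + k − 20) + (35k + 175)
  k² + k − 20 = ((1/35)k − 4/35)(35k + 175) + (0)
Last nonzero remainder: 35k + 175. Dividing through by 35 gives the monic gcd k + 5.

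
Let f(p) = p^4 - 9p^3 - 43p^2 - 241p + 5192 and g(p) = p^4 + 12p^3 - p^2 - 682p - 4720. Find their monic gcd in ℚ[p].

p^3 + 2p^2 - 21p - 472

Apply the Euclidean algorithm:
  p^4 - 9p^3 - 43p^2 - 241p + 5192 = (p^4 + 12p^3 - p^2 - 682p - 4720) + (-21p^3 - 42p^2 + 441p + 9912)
  p^4 + 12p^3 - p^2 - 682p - 4720 = (-(1/21)p - 10/21)(-21p^3 - 42p^2 + 441p + 9912) + (0)
Last nonzero remainder: -21p^3 - 42p^2 + 441p + 9912. Dividing through by -21 gives the monic gcd p^3 + 2p^2 - 21p - 472.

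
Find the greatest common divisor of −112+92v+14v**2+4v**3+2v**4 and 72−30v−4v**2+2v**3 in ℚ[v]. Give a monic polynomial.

Apply the Euclidean algorithm:
  2v**4+4v**3+14v**2+92v−112 = (v+4)(2v**3−4v**2−30v+72) + (60v**2+140v−400)
  2v**3−4v**2−30v+72 = ((1/30)v−13/90)(60v**2+140v−400) + ((32/9)v+128/9)
  60v**2+140v−400 = ((135/8)v−225/8)((32/9)v+128/9) + (0)
Last nonzero remainder: (32/9)v+128/9. Dividing through by 32/9 gives the monic gcd v+4.

4+v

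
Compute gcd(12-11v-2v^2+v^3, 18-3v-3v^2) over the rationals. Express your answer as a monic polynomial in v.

3+v

Apply the Euclidean algorithm:
  v^3-2v^2-11v+12 = (-(1/3)v+1)(-3v^2-3v+18) + (-2v-6)
  -3v^2-3v+18 = ((3/2)v-3)(-2v-6) + (0)
Last nonzero remainder: -2v-6. Dividing through by -2 gives the monic gcd v+3.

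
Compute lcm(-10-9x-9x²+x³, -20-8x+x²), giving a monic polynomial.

-20-28x-27x²-7x³+x⁴

Euclidean algorithm in ℚ[x]:
  x³-9x²-9x-10 = (x-1)(x²-8x-20) + (3x-30)
  x²-8x-20 = ((1/3)x+2/3)(3x-30) + (0)
Last nonzero remainder: 3x-30. Dividing through by 3 gives the monic gcd x-10.
Then lcm(f, g) = f·g / gcd(f, g); expanding and making the result monic gives the answer.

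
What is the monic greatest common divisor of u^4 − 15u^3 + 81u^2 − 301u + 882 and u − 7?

By polynomial division,
  u^4 − 15u^3 + 81u^2 − 301u + 882 = (u^3 − 8u^2 + 25u − 126)(u − 7) + (0)
The last nonzero remainder u − 7 is already monic.

u − 7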